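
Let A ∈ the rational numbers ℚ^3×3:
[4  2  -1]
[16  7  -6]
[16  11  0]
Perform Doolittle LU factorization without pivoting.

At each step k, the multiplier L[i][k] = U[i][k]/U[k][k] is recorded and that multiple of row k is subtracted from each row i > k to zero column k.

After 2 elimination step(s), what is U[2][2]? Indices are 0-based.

[col 0] pivot 4
  R1 -= 4*R0 → (0, -1, -2)  (L[1][0] := 4)
  R2 -= 4*R0 → (0, 3, 4)  (L[2][0] := 4)
[col 1] pivot -1
  R2 -= -3*R1 → (0, 0, -2)  (L[2][1] := -3)

U[2][2] = -2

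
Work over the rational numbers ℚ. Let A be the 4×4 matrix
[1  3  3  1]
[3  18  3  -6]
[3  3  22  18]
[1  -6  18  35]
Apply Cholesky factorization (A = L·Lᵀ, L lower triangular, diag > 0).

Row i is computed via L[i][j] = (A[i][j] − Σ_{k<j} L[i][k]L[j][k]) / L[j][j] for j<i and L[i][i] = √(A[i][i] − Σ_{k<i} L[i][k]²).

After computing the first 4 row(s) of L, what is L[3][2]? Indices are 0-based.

L[3][2] = 3

Step 1: L[0][0] = √(1) = 1.
  L[1][0] = (3) / L[0][0] = 3.
Step 2: L[1][1] = √(9) = 3.
  L[2][0] = (3) / L[0][0] = 3.
  L[2][1] = (-6) / L[1][1] = -2.
Step 3: L[2][2] = √(9) = 3.
  L[3][0] = (1) / L[0][0] = 1.
  L[3][1] = (-9) / L[1][1] = -3.
  L[3][2] = (9) / L[2][2] = 3.
Step 4: L[3][3] = √(16) = 4.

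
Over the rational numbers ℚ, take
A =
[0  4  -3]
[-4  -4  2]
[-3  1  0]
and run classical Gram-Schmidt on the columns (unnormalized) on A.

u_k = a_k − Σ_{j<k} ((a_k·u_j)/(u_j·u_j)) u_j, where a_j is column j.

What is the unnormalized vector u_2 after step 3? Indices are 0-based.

Step 1: u_0 = a_0 = (0, -4, -3).
Step 2: u_1 = a_1 − (13/25)·u_0 = (4, -48/25, 64/25).
Step 3: u_2 = a_2 − (-8/25)·u_0 − (-99/164)·u_1 = (-24/41, -18/41, 24/41).

u_2 = (-24/41, -18/41, 24/41)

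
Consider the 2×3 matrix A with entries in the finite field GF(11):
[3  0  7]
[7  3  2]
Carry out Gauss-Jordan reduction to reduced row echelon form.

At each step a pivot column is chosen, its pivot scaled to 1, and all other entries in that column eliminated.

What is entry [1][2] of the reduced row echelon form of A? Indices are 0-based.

step 1: normalize row 0 (÷3) = (1, 0, 6)
  row 1: subtract 7×row0 = (0, 3, 4)
step 2: normalize row 1 (÷3) = (0, 1, 5)

M[1][2] = 5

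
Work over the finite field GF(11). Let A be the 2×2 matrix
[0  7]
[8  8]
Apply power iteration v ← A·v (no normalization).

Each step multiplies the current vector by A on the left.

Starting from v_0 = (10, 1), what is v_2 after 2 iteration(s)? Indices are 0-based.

v_0 = (10, 1).
v_1 = A·v_0 = (7, 0).
v_2 = A·v_1 = (0, 1).

v_2 = (0, 1)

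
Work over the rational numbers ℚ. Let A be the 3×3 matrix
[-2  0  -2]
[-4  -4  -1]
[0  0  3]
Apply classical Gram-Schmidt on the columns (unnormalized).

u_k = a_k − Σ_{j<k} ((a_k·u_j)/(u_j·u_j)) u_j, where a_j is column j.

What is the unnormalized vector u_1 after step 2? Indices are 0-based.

Step 1: u_0 = a_0 = (-2, -4, 0).
Step 2: u_1 = a_1 − (4/5)·u_0 = (8/5, -4/5, 0).

u_1 = (8/5, -4/5, 0)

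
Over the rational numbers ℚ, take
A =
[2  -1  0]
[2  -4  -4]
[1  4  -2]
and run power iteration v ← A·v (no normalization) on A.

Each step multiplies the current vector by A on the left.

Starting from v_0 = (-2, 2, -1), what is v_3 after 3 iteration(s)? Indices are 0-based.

v_0 = (-2, 2, -1).
v_1 = A·v_0 = (-6, -8, 8).
v_2 = A·v_1 = (-4, -12, -54).
v_3 = A·v_2 = (4, 256, 56).

v_3 = (4, 256, 56)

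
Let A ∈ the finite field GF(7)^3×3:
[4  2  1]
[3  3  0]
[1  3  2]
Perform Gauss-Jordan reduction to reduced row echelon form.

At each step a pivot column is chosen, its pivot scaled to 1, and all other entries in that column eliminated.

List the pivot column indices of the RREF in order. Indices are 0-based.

pivot(0,0)=4: scale R0 → (1, 4, 2)
  clear (1,0): R1 −= (3)R0 → (0, 5, 1)
  clear (2,0): R2 −= (1)R0 → (0, 6, 0)
pivot(1,1)=5: scale R1 → (0, 1, 3)
  clear (0,1): R0 −= (4)R1 → (1, 0, 4)
  clear (2,1): R2 −= (6)R1 → (0, 0, 3)
pivot(2,2)=3: scale R2 → (0, 0, 1)
  clear (0,2): R0 −= (4)R2 → (1, 0, 0)
  clear (1,2): R1 −= (3)R2 → (0, 1, 0)

pivot columns: 0, 1, 2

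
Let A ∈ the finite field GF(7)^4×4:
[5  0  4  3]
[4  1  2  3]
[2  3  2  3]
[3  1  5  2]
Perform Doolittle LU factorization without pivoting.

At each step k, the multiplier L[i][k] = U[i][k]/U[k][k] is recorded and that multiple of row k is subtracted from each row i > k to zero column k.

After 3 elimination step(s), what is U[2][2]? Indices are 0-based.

U[2][2] = 4

Step 1: pivot at (0,0) is 5.
  row1 ← row1 − (5)·row0  ⇒  L[1][0]=5, U row1=(0, 1, 3, 2)
  row2 ← row2 − (6)·row0  ⇒  L[2][0]=6, U row2=(0, 3, 6, 6)
  row3 ← row3 − (2)·row0  ⇒  L[3][0]=2, U row3=(0, 1, 4, 3)
Step 2: pivot at (1,1) is 1.
  row2 ← row2 − (3)·row1  ⇒  L[2][1]=3, U row2=(0, 0, 4, 0)
  row3 ← row3 − (1)·row1  ⇒  L[3][1]=1, U row3=(0, 0, 1, 1)
Step 3: pivot at (2,2) is 4.
  row3 ← row3 − (2)·row2  ⇒  L[3][2]=2, U row3=(0, 0, 0, 1)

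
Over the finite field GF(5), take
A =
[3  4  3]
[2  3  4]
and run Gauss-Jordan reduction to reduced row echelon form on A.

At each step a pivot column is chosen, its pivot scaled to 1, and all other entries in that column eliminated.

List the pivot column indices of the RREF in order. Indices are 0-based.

pivot(0,0)=3: scale R0 → (1, 3, 1)
  clear (1,0): R1 −= (2)R0 → (0, 2, 2)
pivot(1,1)=2: scale R1 → (0, 1, 1)
  clear (0,1): R0 −= (3)R1 → (1, 0, 3)

pivot columns: 0, 1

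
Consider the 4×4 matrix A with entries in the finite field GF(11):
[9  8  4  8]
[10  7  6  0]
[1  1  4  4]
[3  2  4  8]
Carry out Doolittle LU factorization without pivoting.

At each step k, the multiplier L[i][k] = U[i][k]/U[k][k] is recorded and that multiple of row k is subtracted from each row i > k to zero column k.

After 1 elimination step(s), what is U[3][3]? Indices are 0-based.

U[3][3] = 9

k=0: U[0][0]=9
  eliminate (1,0): mult=6, new row 1: (0, 3, 4, 7); set L[1][0]=6
  eliminate (2,0): mult=5, new row 2: (0, 5, 6, 8); set L[2][0]=5
  eliminate (3,0): mult=4, new row 3: (0, 3, 10, 9); set L[3][0]=4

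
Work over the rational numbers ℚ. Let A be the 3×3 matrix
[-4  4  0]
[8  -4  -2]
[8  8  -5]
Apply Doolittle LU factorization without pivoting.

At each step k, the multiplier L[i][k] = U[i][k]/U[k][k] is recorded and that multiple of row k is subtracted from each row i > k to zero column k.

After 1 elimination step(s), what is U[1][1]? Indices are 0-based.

Step 1: pivot at (0,0) is -4.
  row1 ← row1 − (-2)·row0  ⇒  L[1][0]=-2, U row1=(0, 4, -2)
  row2 ← row2 − (-2)·row0  ⇒  L[2][0]=-2, U row2=(0, 16, -5)

U[1][1] = 4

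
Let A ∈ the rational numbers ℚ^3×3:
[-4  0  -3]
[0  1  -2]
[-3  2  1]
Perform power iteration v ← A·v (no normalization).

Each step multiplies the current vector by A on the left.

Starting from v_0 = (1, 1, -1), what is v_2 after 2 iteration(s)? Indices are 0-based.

v_0 = (1, 1, -1).
v_1 = A·v_0 = (-1, 3, -2).
v_2 = A·v_1 = (10, 7, 7).

v_2 = (10, 7, 7)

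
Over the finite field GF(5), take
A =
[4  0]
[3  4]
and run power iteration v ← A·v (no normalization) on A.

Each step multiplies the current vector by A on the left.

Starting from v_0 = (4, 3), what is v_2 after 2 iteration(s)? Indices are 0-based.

v_0 = (4, 3).
v_1 = A·v_0 = (1, 4).
v_2 = A·v_1 = (4, 4).

v_2 = (4, 4)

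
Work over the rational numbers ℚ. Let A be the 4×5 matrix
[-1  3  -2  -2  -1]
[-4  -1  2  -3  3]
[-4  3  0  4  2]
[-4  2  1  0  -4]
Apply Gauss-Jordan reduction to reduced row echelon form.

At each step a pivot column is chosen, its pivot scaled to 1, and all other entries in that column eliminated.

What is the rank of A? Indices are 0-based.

rank = 4

[1] R0 /= -1  ⇒  (1, -3, 2, 2, 1)
     R1 -= -4·R0  ⇒  (0, -13, 10, 5, 7)
     R2 -= -4·R0  ⇒  (0, -9, 8, 12, 6)
     R3 -= -4·R0  ⇒  (0, -10, 9, 8, 0)
[2] R1 /= -13  ⇒  (0, 1, -10/13, -5/13, -7/13)
     R0 -= -3·R1  ⇒  (1, 0, -4/13, 11/13, -8/13)
     R2 -= -9·R1  ⇒  (0, 0, 14/13, 111/13, 15/13)
     R3 -= -10·R1  ⇒  (0, 0, 17/13, 54/13, -70/13)
[3] R2 /= 14/13  ⇒  (0, 0, 1, 111/14, 15/14)
     R0 -= -4/13·R2  ⇒  (1, 0, 0, 23/7, -2/7)
     R1 -= -10/13·R2  ⇒  (0, 1, 0, 40/7, 2/7)
     R3 -= 17/13·R2  ⇒  (0, 0, 0, -87/14, -95/14)
[4] R3 /= -87/14  ⇒  (0, 0, 0, 1, 95/87)
     R0 -= 23/7·R3  ⇒  (1, 0, 0, 0, -337/87)
     R1 -= 40/7·R3  ⇒  (0, 1, 0, 0, -518/87)
     R2 -= 111/14·R3  ⇒  (0, 0, 1, 0, -220/29)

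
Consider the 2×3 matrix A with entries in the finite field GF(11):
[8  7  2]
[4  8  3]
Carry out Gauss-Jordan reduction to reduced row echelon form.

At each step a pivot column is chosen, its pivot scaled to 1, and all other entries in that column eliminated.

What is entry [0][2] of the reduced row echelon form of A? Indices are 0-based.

step 1: normalize row 0 (÷8) = (1, 5, 3)
  row 1: subtract 4×row0 = (0, 10, 2)
step 2: normalize row 1 (÷10) = (0, 1, 9)
  row 0: subtract 5×row1 = (1, 0, 2)

M[0][2] = 2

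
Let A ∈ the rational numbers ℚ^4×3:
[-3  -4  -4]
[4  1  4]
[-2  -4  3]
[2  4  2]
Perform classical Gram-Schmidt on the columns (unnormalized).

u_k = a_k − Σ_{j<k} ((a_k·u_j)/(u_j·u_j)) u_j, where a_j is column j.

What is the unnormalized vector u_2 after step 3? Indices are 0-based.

Step 1: u_0 = a_0 = (-3, 4, -2, 2).
Step 2: u_1 = a_1 − (32/33)·u_0 = (-12/11, -95/33, -68/33, 68/33).
Step 3: u_2 = a_2 − (26/33)·u_0 − (-304/593)·u_1 = (-1302/593, -372/593, 2087/593, 878/593).

u_2 = (-1302/593, -372/593, 2087/593, 878/593)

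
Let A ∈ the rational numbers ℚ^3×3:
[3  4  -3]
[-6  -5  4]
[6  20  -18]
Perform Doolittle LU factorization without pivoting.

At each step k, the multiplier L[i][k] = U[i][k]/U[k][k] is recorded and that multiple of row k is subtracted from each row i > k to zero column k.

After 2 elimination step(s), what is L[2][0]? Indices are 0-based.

k=0: U[0][0]=3
  eliminate (1,0): mult=-2, new row 1: (0, 3, -2); set L[1][0]=-2
  eliminate (2,0): mult=2, new row 2: (0, 12, -12); set L[2][0]=2
k=1: U[1][1]=3
  eliminate (2,1): mult=4, new row 2: (0, 0, -4); set L[2][1]=4

L[2][0] = 2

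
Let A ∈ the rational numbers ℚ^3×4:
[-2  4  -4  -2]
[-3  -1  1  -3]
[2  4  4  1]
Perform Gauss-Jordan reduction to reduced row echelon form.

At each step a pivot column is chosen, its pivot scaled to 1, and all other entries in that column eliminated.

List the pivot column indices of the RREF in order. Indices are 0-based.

[1] R0 /= -2  ⇒  (1, -2, 2, 1)
     R1 -= -3·R0  ⇒  (0, -7, 7, 0)
     R2 -= 2·R0  ⇒  (0, 8, 0, -1)
[2] R1 /= -7  ⇒  (0, 1, -1, 0)
     R0 -= -2·R1  ⇒  (1, 0, 0, 1)
     R2 -= 8·R1  ⇒  (0, 0, 8, -1)
[3] R2 /= 8  ⇒  (0, 0, 1, -1/8)
     R1 -= -1·R2  ⇒  (0, 1, 0, -1/8)

pivot columns: 0, 1, 2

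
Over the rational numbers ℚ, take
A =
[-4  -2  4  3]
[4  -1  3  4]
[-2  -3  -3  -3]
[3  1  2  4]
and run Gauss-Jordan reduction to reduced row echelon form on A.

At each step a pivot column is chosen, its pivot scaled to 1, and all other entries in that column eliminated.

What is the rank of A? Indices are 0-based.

[1] R0 /= -4  ⇒  (1, 1/2, -1, -3/4)
     R1 -= 4·R0  ⇒  (0, -3, 7, 7)
     R2 -= -2·R0  ⇒  (0, -2, -5, -9/2)
     R3 -= 3·R0  ⇒  (0, -1/2, 5, 25/4)
[2] R1 /= -3  ⇒  (0, 1, -7/3, -7/3)
     R0 -= 1/2·R1  ⇒  (1, 0, 1/6, 5/12)
     R2 -= -2·R1  ⇒  (0, 0, -29/3, -55/6)
     R3 -= -1/2·R1  ⇒  (0, 0, 23/6, 61/12)
[3] R2 /= -29/3  ⇒  (0, 0, 1, 55/58)
     R0 -= 1/6·R2  ⇒  (1, 0, 0, 15/58)
     R1 -= -7/3·R2  ⇒  (0, 1, 0, -7/58)
     R3 -= 23/6·R2  ⇒  (0, 0, 0, 42/29)
[4] R3 /= 42/29  ⇒  (0, 0, 0, 1)
     R0 -= 15/58·R3  ⇒  (1, 0, 0, 0)
     R1 -= -7/58·R3  ⇒  (0, 1, 0, 0)
     R2 -= 55/58·R3  ⇒  (0, 0, 1, 0)

rank = 4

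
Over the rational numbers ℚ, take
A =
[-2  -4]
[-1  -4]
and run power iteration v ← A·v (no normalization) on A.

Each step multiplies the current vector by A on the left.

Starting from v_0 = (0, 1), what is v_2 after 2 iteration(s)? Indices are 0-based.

v_0 = (0, 1).
v_1 = A·v_0 = (-4, -4).
v_2 = A·v_1 = (24, 20).

v_2 = (24, 20)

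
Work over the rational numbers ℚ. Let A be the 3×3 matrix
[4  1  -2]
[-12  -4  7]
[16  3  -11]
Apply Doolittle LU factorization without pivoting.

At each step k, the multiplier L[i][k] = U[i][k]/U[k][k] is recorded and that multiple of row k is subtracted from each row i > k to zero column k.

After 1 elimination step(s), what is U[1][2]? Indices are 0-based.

Step 1: pivot at (0,0) is 4.
  row1 ← row1 − (-3)·row0  ⇒  L[1][0]=-3, U row1=(0, -1, 1)
  row2 ← row2 − (4)·row0  ⇒  L[2][0]=4, U row2=(0, -1, -3)

U[1][2] = 1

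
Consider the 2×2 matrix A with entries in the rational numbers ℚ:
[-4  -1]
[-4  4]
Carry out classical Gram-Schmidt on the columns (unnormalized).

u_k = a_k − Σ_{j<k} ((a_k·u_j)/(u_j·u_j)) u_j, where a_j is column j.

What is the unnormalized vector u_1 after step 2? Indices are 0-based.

Step 1: u_0 = a_0 = (-4, -4).
Step 2: u_1 = a_1 − (-3/8)·u_0 = (-5/2, 5/2).

u_1 = (-5/2, 5/2)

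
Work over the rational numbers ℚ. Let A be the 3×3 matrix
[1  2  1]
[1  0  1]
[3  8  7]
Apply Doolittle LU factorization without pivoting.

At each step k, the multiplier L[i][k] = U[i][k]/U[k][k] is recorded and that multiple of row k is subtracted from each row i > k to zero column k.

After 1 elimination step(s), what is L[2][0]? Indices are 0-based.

k=0: U[0][0]=1
  eliminate (1,0): mult=1, new row 1: (0, -2, 0); set L[1][0]=1
  eliminate (2,0): mult=3, new row 2: (0, 2, 4); set L[2][0]=3

L[2][0] = 3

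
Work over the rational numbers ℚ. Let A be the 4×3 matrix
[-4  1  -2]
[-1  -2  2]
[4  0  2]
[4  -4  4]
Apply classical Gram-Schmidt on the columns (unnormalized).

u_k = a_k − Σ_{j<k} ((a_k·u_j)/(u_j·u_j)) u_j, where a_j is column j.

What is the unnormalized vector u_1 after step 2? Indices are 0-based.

u_1 = (-23/49, -116/49, 72/49, -124/49)

Step 1: u_0 = a_0 = (-4, -1, 4, 4).
Step 2: u_1 = a_1 − (-18/49)·u_0 = (-23/49, -116/49, 72/49, -124/49).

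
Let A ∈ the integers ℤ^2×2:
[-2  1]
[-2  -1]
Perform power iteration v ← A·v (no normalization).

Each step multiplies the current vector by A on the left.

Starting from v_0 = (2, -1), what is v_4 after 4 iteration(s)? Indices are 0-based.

v_4 = (-25, 29)

v_0 = (2, -1).
v_1 = A·v_0 = (-5, -3).
v_2 = A·v_1 = (7, 13).
v_3 = A·v_2 = (-1, -27).
v_4 = A·v_3 = (-25, 29).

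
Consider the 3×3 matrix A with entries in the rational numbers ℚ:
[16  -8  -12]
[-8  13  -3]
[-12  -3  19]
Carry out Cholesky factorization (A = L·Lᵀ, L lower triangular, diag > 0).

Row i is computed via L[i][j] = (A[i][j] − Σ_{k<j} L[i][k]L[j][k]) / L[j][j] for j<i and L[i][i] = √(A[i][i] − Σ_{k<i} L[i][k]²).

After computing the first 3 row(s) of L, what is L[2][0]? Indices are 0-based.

L[2][0] = -3

Step 1: L[0][0] = √(16) = 4.
  L[1][0] = (-8) / L[0][0] = -2.
Step 2: L[1][1] = √(9) = 3.
  L[2][0] = (-12) / L[0][0] = -3.
  L[2][1] = (-9) / L[1][1] = -3.
Step 3: L[2][2] = √(1) = 1.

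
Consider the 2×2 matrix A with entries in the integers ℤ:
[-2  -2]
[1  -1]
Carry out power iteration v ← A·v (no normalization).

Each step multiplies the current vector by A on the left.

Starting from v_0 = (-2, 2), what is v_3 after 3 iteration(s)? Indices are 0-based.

v_0 = (-2, 2).
v_1 = A·v_0 = (0, -4).
v_2 = A·v_1 = (8, 4).
v_3 = A·v_2 = (-24, 4).

v_3 = (-24, 4)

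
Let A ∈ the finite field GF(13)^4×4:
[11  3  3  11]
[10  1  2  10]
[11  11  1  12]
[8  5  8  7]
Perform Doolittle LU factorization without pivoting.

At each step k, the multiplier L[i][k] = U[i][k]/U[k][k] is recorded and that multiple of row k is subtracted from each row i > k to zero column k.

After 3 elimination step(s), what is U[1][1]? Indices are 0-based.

Step 1: pivot at (0,0) is 11.
  row1 ← row1 − (8)·row0  ⇒  L[1][0]=8, U row1=(0, 3, 4, 0)
  row2 ← row2 − (1)·row0  ⇒  L[2][0]=1, U row2=(0, 8, 11, 1)
  row3 ← row3 − (9)·row0  ⇒  L[3][0]=9, U row3=(0, 4, 7, 12)
Step 2: pivot at (1,1) is 3.
  row2 ← row2 − (7)·row1  ⇒  L[2][1]=7, U row2=(0, 0, 9, 1)
  row3 ← row3 − (10)·row1  ⇒  L[3][1]=10, U row3=(0, 0, 6, 12)
Step 3: pivot at (2,2) is 9.
  row3 ← row3 − (5)·row2  ⇒  L[3][2]=5, U row3=(0, 0, 0, 7)

U[1][1] = 3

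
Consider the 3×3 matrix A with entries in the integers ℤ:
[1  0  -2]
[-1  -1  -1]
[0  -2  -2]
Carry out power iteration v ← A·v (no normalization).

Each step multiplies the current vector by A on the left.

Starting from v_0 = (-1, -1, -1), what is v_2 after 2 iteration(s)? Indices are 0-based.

v_0 = (-1, -1, -1).
v_1 = A·v_0 = (1, 3, 4).
v_2 = A·v_1 = (-7, -8, -14).

v_2 = (-7, -8, -14)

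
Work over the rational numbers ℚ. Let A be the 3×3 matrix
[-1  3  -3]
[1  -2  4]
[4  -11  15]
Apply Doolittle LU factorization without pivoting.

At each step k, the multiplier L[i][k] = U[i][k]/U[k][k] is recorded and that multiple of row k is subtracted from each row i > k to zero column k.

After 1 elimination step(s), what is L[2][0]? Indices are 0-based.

[col 0] pivot -1
  R1 -= -1*R0 → (0, 1, 1)  (L[1][0] := -1)
  R2 -= -4*R0 → (0, 1, 3)  (L[2][0] := -4)

L[2][0] = -4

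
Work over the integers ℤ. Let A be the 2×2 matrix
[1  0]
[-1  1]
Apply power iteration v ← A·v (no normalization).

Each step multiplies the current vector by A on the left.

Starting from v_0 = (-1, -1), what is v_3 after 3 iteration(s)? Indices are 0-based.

v_0 = (-1, -1).
v_1 = A·v_0 = (-1, 0).
v_2 = A·v_1 = (-1, 1).
v_3 = A·v_2 = (-1, 2).

v_3 = (-1, 2)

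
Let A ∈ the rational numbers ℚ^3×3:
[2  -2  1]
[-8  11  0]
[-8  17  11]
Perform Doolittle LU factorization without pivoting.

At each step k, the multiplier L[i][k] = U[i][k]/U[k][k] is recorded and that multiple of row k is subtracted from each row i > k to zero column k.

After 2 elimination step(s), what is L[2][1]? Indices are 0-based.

L[2][1] = 3

[col 0] pivot 2
  R1 -= -4*R0 → (0, 3, 4)  (L[1][0] := -4)
  R2 -= -4*R0 → (0, 9, 15)  (L[2][0] := -4)
[col 1] pivot 3
  R2 -= 3*R1 → (0, 0, 3)  (L[2][1] := 3)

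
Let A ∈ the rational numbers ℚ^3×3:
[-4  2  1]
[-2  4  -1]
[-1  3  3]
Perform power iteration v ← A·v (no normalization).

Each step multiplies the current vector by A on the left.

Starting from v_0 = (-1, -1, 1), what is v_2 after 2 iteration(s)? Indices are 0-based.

v_2 = (-17, -19, -9)

v_0 = (-1, -1, 1).
v_1 = A·v_0 = (3, -3, 1).
v_2 = A·v_1 = (-17, -19, -9).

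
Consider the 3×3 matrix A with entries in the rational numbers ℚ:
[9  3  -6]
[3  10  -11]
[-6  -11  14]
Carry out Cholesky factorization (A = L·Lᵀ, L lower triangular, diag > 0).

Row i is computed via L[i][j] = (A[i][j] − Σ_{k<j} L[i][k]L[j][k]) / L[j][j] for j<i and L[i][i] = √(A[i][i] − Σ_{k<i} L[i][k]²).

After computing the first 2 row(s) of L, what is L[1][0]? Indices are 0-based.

L[1][0] = 1

Step 1: L[0][0] = √(9) = 3.
  L[1][0] = (3) / L[0][0] = 1.
Step 2: L[1][1] = √(9) = 3.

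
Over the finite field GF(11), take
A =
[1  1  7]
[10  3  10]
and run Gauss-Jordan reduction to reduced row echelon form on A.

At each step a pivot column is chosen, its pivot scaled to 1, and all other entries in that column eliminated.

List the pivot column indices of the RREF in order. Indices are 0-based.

pivot columns: 0, 1

pivot(0,0)=1: scale R0 → (1, 1, 7)
  clear (1,0): R1 −= (10)R0 → (0, 4, 6)
pivot(1,1)=4: scale R1 → (0, 1, 7)
  clear (0,1): R0 −= (1)R1 → (1, 0, 0)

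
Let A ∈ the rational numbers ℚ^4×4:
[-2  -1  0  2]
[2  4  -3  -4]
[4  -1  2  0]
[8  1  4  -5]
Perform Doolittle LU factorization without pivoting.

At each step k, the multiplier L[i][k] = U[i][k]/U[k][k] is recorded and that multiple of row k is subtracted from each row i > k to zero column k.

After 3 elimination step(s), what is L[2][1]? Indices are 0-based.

L[2][1] = -1

k=0: U[0][0]=-2
  eliminate (1,0): mult=-1, new row 1: (0, 3, -3, -2); set L[1][0]=-1
  eliminate (2,0): mult=-2, new row 2: (0, -3, 2, 4); set L[2][0]=-2
  eliminate (3,0): mult=-4, new row 3: (0, -3, 4, 3); set L[3][0]=-4
k=1: U[1][1]=3
  eliminate (2,1): mult=-1, new row 2: (0, 0, -1, 2); set L[2][1]=-1
  eliminate (3,1): mult=-1, new row 3: (0, 0, 1, 1); set L[3][1]=-1
k=2: U[2][2]=-1
  eliminate (3,2): mult=-1, new row 3: (0, 0, 0, 3); set L[3][2]=-1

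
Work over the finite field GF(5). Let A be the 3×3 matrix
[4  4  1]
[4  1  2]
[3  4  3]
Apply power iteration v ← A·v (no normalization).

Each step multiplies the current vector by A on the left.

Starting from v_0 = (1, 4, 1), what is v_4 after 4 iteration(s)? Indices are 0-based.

v_4 = (2, 4, 1)

v_0 = (1, 4, 1).
v_1 = A·v_0 = (1, 0, 2).
v_2 = A·v_1 = (1, 3, 4).
v_3 = A·v_2 = (0, 0, 2).
v_4 = A·v_3 = (2, 4, 1).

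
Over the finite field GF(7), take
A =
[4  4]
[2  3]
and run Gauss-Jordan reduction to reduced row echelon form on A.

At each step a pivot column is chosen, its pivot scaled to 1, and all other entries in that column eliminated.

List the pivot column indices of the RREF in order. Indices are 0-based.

step 1: normalize row 0 (÷4) = (1, 1)
  row 1: subtract 2×row0 = (0, 1)
step 2: normalize row 1 (÷1) = (0, 1)
  row 0: subtract 1×row1 = (1, 0)

pivot columns: 0, 1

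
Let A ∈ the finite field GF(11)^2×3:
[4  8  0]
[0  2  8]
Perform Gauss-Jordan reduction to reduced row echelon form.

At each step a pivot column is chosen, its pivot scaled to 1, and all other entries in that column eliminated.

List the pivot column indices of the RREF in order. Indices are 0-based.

[1] R0 /= 4  ⇒  (1, 2, 0)
[2] R1 /= 2  ⇒  (0, 1, 4)
     R0 -= 2·R1  ⇒  (1, 0, 3)

pivot columns: 0, 1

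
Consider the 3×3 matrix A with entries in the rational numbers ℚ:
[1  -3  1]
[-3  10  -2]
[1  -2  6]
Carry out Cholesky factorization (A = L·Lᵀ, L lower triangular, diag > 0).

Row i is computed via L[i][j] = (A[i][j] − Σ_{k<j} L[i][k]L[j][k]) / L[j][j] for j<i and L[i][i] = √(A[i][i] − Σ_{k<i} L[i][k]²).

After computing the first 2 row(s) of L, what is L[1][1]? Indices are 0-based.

Step 1: L[0][0] = √(1) = 1.
  L[1][0] = (-3) / L[0][0] = -3.
Step 2: L[1][1] = √(1) = 1.

L[1][1] = 1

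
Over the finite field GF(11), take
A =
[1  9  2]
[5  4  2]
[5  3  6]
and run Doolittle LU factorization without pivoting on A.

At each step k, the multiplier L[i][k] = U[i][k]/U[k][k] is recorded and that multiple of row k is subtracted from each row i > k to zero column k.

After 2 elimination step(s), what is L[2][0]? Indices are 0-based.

L[2][0] = 5

[col 0] pivot 1
  R1 -= 5*R0 → (0, 3, 3)  (L[1][0] := 5)
  R2 -= 5*R0 → (0, 2, 7)  (L[2][0] := 5)
[col 1] pivot 3
  R2 -= 8*R1 → (0, 0, 5)  (L[2][1] := 8)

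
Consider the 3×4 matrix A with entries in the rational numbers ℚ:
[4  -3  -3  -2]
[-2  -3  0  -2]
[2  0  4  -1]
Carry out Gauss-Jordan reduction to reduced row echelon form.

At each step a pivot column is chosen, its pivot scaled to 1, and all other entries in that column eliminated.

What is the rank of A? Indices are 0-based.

pivot(0,0)=4: scale R0 → (1, -3/4, -3/4, -1/2)
  clear (1,0): R1 −= (-2)R0 → (0, -9/2, -3/2, -3)
  clear (2,0): R2 −= (2)R0 → (0, 3/2, 11/2, 0)
pivot(1,1)=-9/2: scale R1 → (0, 1, 1/3, 2/3)
  clear (0,1): R0 −= (-3/4)R1 → (1, 0, -1/2, 0)
  clear (2,1): R2 −= (3/2)R1 → (0, 0, 5, -1)
pivot(2,2)=5: scale R2 → (0, 0, 1, -1/5)
  clear (0,2): R0 −= (-1/2)R2 → (1, 0, 0, -1/10)
  clear (1,2): R1 −= (1/3)R2 → (0, 1, 0, 11/15)

rank = 3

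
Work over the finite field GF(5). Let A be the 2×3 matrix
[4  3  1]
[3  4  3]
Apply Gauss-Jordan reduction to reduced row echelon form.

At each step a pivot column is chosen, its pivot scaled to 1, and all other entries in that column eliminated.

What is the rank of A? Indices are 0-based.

[1] R0 /= 4  ⇒  (1, 2, 4)
     R1 -= 3·R0  ⇒  (0, 3, 1)
[2] R1 /= 3  ⇒  (0, 1, 2)
     R0 -= 2·R1  ⇒  (1, 0, 0)

rank = 2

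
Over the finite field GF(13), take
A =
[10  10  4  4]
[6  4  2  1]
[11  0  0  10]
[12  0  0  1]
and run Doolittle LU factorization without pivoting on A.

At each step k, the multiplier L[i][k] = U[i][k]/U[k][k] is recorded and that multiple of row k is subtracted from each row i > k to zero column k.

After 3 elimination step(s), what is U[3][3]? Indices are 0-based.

U[3][3] = 9

k=0: U[0][0]=10
  eliminate (1,0): mult=11, new row 1: (0, 11, 10, 9); set L[1][0]=11
  eliminate (2,0): mult=5, new row 2: (0, 2, 6, 3); set L[2][0]=5
  eliminate (3,0): mult=9, new row 3: (0, 1, 3, 4); set L[3][0]=9
k=1: U[1][1]=11
  eliminate (2,1): mult=12, new row 2: (0, 0, 3, 12); set L[2][1]=12
  eliminate (3,1): mult=6, new row 3: (0, 0, 8, 2); set L[3][1]=6
k=2: U[2][2]=3
  eliminate (3,2): mult=7, new row 3: (0, 0, 0, 9); set L[3][2]=7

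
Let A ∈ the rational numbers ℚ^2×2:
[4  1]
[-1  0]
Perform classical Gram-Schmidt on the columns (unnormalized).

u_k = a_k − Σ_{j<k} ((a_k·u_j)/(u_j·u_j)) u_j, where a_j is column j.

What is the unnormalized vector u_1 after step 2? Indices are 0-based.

u_1 = (1/17, 4/17)

Step 1: u_0 = a_0 = (4, -1).
Step 2: u_1 = a_1 − (4/17)·u_0 = (1/17, 4/17).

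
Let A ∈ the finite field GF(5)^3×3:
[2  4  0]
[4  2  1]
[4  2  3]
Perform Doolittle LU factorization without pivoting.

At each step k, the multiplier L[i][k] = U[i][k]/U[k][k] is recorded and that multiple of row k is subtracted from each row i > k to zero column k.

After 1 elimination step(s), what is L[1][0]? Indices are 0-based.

L[1][0] = 2

k=0: U[0][0]=2
  eliminate (1,0): mult=2, new row 1: (0, 4, 1); set L[1][0]=2
  eliminate (2,0): mult=2, new row 2: (0, 4, 3); set L[2][0]=2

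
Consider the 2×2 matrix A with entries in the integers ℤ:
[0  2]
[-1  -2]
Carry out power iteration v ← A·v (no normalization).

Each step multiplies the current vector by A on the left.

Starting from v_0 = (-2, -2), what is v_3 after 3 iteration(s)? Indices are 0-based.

v_3 = (-16, 4)

v_0 = (-2, -2).
v_1 = A·v_0 = (-4, 6).
v_2 = A·v_1 = (12, -8).
v_3 = A·v_2 = (-16, 4).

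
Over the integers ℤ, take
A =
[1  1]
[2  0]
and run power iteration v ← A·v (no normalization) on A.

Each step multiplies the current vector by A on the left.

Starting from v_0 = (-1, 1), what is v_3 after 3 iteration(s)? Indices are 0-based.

v_3 = (-2, -4)

v_0 = (-1, 1).
v_1 = A·v_0 = (0, -2).
v_2 = A·v_1 = (-2, 0).
v_3 = A·v_2 = (-2, -4).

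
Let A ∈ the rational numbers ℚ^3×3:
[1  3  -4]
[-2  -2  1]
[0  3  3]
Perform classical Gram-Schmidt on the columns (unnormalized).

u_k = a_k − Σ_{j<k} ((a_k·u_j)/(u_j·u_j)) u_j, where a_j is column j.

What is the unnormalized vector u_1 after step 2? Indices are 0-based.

Step 1: u_0 = a_0 = (1, -2, 0).
Step 2: u_1 = a_1 − (7/5)·u_0 = (8/5, 4/5, 3).

u_1 = (8/5, 4/5, 3)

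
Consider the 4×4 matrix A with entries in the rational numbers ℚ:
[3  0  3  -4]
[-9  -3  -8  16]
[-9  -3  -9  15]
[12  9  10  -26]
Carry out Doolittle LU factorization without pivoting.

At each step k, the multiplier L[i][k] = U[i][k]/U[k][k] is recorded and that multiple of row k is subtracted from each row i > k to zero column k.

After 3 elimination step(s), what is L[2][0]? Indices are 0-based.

Step 1: pivot at (0,0) is 3.
  row1 ← row1 − (-3)·row0  ⇒  L[1][0]=-3, U row1=(0, -3, 1, 4)
  row2 ← row2 − (-3)·row0  ⇒  L[2][0]=-3, U row2=(0, -3, 0, 3)
  row3 ← row3 − (4)·row0  ⇒  L[3][0]=4, U row3=(0, 9, -2, -10)
Step 2: pivot at (1,1) is -3.
  row2 ← row2 − (1)·row1  ⇒  L[2][1]=1, U row2=(0, 0, -1, -1)
  row3 ← row3 − (-3)·row1  ⇒  L[3][1]=-3, U row3=(0, 0, 1, 2)
Step 3: pivot at (2,2) is -1.
  row3 ← row3 − (-1)·row2  ⇒  L[3][2]=-1, U row3=(0, 0, 0, 1)

L[2][0] = -3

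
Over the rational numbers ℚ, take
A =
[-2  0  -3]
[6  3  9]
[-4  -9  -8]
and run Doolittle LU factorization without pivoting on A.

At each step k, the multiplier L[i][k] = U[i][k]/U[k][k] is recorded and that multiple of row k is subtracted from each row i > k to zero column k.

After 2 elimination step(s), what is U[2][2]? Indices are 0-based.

U[2][2] = -2

Step 1: pivot at (0,0) is -2.
  row1 ← row1 − (-3)·row0  ⇒  L[1][0]=-3, U row1=(0, 3, 0)
  row2 ← row2 − (2)·row0  ⇒  L[2][0]=2, U row2=(0, -9, -2)
Step 2: pivot at (1,1) is 3.
  row2 ← row2 − (-3)·row1  ⇒  L[2][1]=-3, U row2=(0, 0, -2)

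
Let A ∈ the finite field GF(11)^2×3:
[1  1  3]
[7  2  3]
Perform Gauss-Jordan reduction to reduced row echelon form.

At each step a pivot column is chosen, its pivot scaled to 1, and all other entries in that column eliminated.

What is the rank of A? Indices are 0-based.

rank = 2

step 1: normalize row 0 (÷1) = (1, 1, 3)
  row 1: subtract 7×row0 = (0, 6, 4)
step 2: normalize row 1 (÷6) = (0, 1, 8)
  row 0: subtract 1×row1 = (1, 0, 6)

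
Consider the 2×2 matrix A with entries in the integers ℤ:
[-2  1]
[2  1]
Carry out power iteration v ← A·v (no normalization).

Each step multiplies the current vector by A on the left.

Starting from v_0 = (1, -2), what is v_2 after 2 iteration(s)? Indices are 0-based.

v_0 = (1, -2).
v_1 = A·v_0 = (-4, 0).
v_2 = A·v_1 = (8, -8).

v_2 = (8, -8)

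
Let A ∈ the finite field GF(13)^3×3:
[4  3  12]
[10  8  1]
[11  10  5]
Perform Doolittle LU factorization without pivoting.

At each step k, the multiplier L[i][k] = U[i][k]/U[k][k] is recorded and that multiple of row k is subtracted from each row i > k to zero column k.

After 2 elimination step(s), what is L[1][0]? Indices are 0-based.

L[1][0] = 9

[col 0] pivot 4
  R1 -= 9*R0 → (0, 7, 10)  (L[1][0] := 9)
  R2 -= 6*R0 → (0, 5, 11)  (L[2][0] := 6)
[col 1] pivot 7
  R2 -= 10*R1 → (0, 0, 2)  (L[2][1] := 10)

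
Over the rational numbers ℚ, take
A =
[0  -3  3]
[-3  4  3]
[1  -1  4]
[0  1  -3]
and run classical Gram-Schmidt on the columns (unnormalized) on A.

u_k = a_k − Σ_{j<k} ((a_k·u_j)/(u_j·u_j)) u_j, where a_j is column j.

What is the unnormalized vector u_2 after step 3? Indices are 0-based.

u_2 = (-12/101, 162/101, 486/101, -198/101)

Step 1: u_0 = a_0 = (0, -3, 1, 0).
Step 2: u_1 = a_1 − (-13/10)·u_0 = (-3, 1/10, 3/10, 1).
Step 3: u_2 = a_2 − (-1/2)·u_0 − (-105/101)·u_1 = (-12/101, 162/101, 486/101, -198/101).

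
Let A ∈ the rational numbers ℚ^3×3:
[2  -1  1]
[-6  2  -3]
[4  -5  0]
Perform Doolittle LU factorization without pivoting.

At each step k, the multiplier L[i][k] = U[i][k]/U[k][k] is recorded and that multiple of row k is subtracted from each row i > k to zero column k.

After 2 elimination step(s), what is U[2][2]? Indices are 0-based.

U[2][2] = -2

[col 0] pivot 2
  R1 -= -3*R0 → (0, -1, 0)  (L[1][0] := -3)
  R2 -= 2*R0 → (0, -3, -2)  (L[2][0] := 2)
[col 1] pivot -1
  R2 -= 3*R1 → (0, 0, -2)  (L[2][1] := 3)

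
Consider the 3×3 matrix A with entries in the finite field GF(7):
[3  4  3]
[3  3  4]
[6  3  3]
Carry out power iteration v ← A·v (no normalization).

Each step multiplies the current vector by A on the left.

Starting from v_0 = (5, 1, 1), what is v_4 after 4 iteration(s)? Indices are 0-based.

v_4 = (1, 5, 1)

v_0 = (5, 1, 1).
v_1 = A·v_0 = (1, 1, 1).
v_2 = A·v_1 = (3, 3, 5).
v_3 = A·v_2 = (1, 3, 0).
v_4 = A·v_3 = (1, 5, 1).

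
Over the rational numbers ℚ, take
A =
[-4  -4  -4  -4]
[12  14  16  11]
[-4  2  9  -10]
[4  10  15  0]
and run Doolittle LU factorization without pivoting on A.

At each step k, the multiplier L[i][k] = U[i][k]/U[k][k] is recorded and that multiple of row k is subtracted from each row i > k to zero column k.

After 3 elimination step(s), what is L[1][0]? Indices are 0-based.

[col 0] pivot -4
  R1 -= -3*R0 → (0, 2, 4, -1)  (L[1][0] := -3)
  R2 -= 1*R0 → (0, 6, 13, -6)  (L[2][0] := 1)
  R3 -= -1*R0 → (0, 6, 11, -4)  (L[3][0] := -1)
[col 1] pivot 2
  R2 -= 3*R1 → (0, 0, 1, -3)  (L[2][1] := 3)
  R3 -= 3*R1 → (0, 0, -1, -1)  (L[3][1] := 3)
[col 2] pivot 1
  R3 -= -1*R2 → (0, 0, 0, -4)  (L[3][2] := -1)

L[1][0] = -3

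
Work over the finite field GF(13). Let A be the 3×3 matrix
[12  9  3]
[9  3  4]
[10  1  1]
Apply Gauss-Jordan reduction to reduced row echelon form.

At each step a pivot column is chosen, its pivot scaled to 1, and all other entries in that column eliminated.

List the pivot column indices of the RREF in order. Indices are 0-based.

pivot columns: 0, 1, 2

pivot(0,0)=12: scale R0 → (1, 4, 10)
  clear (1,0): R1 −= (9)R0 → (0, 6, 5)
  clear (2,0): R2 −= (10)R0 → (0, 0, 5)
pivot(1,1)=6: scale R1 → (0, 1, 3)
  clear (0,1): R0 −= (4)R1 → (1, 0, 11)
pivot(2,2)=5: scale R2 → (0, 0, 1)
  clear (0,2): R0 −= (11)R2 → (1, 0, 0)
  clear (1,2): R1 −= (3)R2 → (0, 1, 0)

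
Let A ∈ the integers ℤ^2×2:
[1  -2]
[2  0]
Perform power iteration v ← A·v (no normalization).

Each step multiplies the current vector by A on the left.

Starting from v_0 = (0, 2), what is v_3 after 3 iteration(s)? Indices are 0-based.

v_0 = (0, 2).
v_1 = A·v_0 = (-4, 0).
v_2 = A·v_1 = (-4, -8).
v_3 = A·v_2 = (12, -8).

v_3 = (12, -8)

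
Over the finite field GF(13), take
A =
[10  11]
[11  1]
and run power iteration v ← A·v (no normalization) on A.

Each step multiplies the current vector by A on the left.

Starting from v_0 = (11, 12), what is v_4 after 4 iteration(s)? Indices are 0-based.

v_4 = (0, 10)

v_0 = (11, 12).
v_1 = A·v_0 = (8, 3).
v_2 = A·v_1 = (9, 0).
v_3 = A·v_2 = (12, 8).
v_4 = A·v_3 = (0, 10).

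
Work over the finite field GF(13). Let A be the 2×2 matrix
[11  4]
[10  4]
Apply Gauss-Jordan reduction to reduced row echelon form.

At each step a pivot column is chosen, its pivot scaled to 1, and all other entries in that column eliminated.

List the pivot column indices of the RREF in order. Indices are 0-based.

pivot columns: 0, 1

[1] R0 /= 11  ⇒  (1, 11)
     R1 -= 10·R0  ⇒  (0, 11)
[2] R1 /= 11  ⇒  (0, 1)
     R0 -= 11·R1  ⇒  (1, 0)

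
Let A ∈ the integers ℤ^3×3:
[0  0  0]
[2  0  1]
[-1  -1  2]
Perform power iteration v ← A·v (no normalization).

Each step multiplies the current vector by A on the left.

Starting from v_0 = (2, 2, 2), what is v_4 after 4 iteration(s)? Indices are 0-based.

v_0 = (2, 2, 2).
v_1 = A·v_0 = (0, 6, 0).
v_2 = A·v_1 = (0, 0, -6).
v_3 = A·v_2 = (0, -6, -12).
v_4 = A·v_3 = (0, -12, -18).

v_4 = (0, -12, -18)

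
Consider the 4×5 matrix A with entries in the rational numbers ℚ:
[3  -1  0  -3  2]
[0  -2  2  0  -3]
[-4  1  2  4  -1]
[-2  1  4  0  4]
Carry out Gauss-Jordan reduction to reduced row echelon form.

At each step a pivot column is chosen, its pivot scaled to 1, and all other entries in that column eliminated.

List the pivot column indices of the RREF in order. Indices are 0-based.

pivot(0,0)=3: scale R0 → (1, -1/3, 0, -1, 2/3)
  clear (2,0): R2 −= (-4)R0 → (0, -1/3, 2, 0, 5/3)
  clear (3,0): R3 −= (-2)R0 → (0, 1/3, 4, -2, 16/3)
pivot(1,1)=-2: scale R1 → (0, 1, -1, 0, 3/2)
  clear (0,1): R0 −= (-1/3)R1 → (1, 0, -1/3, -1, 7/6)
  clear (2,1): R2 −= (-1/3)R1 → (0, 0, 5/3, 0, 13/6)
  clear (3,1): R3 −= (1/3)R1 → (0, 0, 13/3, -2, 29/6)
pivot(2,2)=5/3: scale R2 → (0, 0, 1, 0, 13/10)
  clear (0,2): R0 −= (-1/3)R2 → (1, 0, 0, -1, 8/5)
  clear (1,2): R1 −= (-1)R2 → (0, 1, 0, 0, 14/5)
  clear (3,2): R3 −= (13/3)R2 → (0, 0, 0, -2, -4/5)
pivot(3,3)=-2: scale R3 → (0, 0, 0, 1, 2/5)
  clear (0,3): R0 −= (-1)R3 → (1, 0, 0, 0, 2)

pivot columns: 0, 1, 2, 3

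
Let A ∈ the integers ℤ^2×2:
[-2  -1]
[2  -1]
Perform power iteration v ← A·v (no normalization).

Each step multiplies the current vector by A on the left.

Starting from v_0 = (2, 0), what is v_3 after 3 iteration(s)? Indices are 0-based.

v_3 = (4, 20)

v_0 = (2, 0).
v_1 = A·v_0 = (-4, 4).
v_2 = A·v_1 = (4, -12).
v_3 = A·v_2 = (4, 20).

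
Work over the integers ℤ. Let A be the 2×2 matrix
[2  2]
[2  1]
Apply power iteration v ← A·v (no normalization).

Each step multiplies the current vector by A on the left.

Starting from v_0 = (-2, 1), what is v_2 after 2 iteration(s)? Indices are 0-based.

v_2 = (-10, -7)

v_0 = (-2, 1).
v_1 = A·v_0 = (-2, -3).
v_2 = A·v_1 = (-10, -7).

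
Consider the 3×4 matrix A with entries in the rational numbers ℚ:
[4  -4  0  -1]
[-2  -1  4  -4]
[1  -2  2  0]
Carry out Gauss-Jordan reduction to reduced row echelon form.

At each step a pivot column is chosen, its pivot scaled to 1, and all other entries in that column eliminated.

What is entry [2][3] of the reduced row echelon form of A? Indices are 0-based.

M[2][3] = 21/8

pivot(0,0)=4: scale R0 → (1, -1, 0, -1/4)
  clear (1,0): R1 −= (-2)R0 → (0, -3, 4, -9/2)
  clear (2,0): R2 −= (1)R0 → (0, -1, 2, 1/4)
pivot(1,1)=-3: scale R1 → (0, 1, -4/3, 3/2)
  clear (0,1): R0 −= (-1)R1 → (1, 0, -4/3, 5/4)
  clear (2,1): R2 −= (-1)R1 → (0, 0, 2/3, 7/4)
pivot(2,2)=2/3: scale R2 → (0, 0, 1, 21/8)
  clear (0,2): R0 −= (-4/3)R2 → (1, 0, 0, 19/4)
  clear (1,2): R1 −= (-4/3)R2 → (0, 1, 0, 5)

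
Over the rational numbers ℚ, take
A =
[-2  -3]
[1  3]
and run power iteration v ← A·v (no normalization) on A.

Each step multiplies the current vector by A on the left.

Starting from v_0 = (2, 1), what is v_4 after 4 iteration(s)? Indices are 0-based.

v_0 = (2, 1).
v_1 = A·v_0 = (-7, 5).
v_2 = A·v_1 = (-1, 8).
v_3 = A·v_2 = (-22, 23).
v_4 = A·v_3 = (-25, 47).

v_4 = (-25, 47)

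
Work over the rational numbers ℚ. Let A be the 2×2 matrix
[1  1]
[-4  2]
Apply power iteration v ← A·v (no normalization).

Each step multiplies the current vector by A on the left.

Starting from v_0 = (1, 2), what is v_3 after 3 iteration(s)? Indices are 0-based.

v_3 = (-9, -36)

v_0 = (1, 2).
v_1 = A·v_0 = (3, 0).
v_2 = A·v_1 = (3, -12).
v_3 = A·v_2 = (-9, -36).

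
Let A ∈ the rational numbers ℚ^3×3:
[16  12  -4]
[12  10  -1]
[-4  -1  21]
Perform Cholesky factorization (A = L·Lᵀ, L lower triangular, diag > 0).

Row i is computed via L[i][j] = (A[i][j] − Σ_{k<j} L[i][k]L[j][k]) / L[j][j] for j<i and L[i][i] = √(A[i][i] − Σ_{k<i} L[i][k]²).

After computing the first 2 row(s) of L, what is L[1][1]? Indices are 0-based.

L[1][1] = 1

Step 1: L[0][0] = √(16) = 4.
  L[1][0] = (12) / L[0][0] = 3.
Step 2: L[1][1] = √(1) = 1.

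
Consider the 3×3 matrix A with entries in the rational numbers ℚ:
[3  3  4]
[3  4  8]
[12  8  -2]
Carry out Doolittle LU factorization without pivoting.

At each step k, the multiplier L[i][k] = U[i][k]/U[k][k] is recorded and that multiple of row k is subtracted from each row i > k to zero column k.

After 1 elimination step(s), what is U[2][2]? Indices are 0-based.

U[2][2] = -18

[col 0] pivot 3
  R1 -= 1*R0 → (0, 1, 4)  (L[1][0] := 1)
  R2 -= 4*R0 → (0, -4, -18)  (L[2][0] := 4)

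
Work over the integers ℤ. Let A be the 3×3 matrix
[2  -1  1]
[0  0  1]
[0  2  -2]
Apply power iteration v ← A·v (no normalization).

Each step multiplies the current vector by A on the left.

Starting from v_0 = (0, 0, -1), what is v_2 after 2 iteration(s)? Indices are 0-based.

v_2 = (1, 2, -6)

v_0 = (0, 0, -1).
v_1 = A·v_0 = (-1, -1, 2).
v_2 = A·v_1 = (1, 2, -6).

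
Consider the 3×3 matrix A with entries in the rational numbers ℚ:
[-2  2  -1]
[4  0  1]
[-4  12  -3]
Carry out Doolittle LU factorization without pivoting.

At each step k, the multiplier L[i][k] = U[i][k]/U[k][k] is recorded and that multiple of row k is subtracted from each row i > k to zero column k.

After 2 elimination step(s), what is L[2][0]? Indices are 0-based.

L[2][0] = 2

k=0: U[0][0]=-2
  eliminate (1,0): mult=-2, new row 1: (0, 4, -1); set L[1][0]=-2
  eliminate (2,0): mult=2, new row 2: (0, 8, -1); set L[2][0]=2
k=1: U[1][1]=4
  eliminate (2,1): mult=2, new row 2: (0, 0, 1); set L[2][1]=2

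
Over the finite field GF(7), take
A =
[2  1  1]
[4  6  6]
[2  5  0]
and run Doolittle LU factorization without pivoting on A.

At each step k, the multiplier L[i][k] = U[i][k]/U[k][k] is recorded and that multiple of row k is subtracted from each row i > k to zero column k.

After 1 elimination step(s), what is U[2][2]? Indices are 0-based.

Step 1: pivot at (0,0) is 2.
  row1 ← row1 − (2)·row0  ⇒  L[1][0]=2, U row1=(0, 4, 4)
  row2 ← row2 − (1)·row0  ⇒  L[2][0]=1, U row2=(0, 4, 6)

U[2][2] = 6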